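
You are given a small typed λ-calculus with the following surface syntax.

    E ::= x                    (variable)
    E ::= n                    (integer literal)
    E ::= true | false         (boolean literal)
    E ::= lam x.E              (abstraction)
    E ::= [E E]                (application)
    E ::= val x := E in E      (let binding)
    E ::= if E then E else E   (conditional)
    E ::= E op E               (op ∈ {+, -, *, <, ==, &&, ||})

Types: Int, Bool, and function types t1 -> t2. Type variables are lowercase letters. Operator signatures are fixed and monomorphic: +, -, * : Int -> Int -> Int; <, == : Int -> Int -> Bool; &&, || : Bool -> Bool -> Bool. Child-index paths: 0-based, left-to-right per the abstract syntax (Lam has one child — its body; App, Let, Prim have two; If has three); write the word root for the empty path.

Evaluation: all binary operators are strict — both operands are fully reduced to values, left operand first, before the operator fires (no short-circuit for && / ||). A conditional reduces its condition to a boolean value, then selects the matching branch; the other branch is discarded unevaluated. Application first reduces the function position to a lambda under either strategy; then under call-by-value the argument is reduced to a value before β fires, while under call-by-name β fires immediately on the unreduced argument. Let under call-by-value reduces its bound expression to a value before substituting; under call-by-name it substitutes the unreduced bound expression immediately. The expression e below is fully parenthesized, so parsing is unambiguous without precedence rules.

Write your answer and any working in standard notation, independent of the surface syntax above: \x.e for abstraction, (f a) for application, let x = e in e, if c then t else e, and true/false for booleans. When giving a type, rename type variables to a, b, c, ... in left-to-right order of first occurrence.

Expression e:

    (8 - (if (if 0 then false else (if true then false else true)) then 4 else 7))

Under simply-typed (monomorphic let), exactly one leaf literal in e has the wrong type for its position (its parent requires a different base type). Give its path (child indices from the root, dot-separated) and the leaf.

Answer: 1.0.0 : 0

Derivation:
  unify Int ~ Int
  unify Int ~ Bool
  FAIL: mismatch Int ~ Bool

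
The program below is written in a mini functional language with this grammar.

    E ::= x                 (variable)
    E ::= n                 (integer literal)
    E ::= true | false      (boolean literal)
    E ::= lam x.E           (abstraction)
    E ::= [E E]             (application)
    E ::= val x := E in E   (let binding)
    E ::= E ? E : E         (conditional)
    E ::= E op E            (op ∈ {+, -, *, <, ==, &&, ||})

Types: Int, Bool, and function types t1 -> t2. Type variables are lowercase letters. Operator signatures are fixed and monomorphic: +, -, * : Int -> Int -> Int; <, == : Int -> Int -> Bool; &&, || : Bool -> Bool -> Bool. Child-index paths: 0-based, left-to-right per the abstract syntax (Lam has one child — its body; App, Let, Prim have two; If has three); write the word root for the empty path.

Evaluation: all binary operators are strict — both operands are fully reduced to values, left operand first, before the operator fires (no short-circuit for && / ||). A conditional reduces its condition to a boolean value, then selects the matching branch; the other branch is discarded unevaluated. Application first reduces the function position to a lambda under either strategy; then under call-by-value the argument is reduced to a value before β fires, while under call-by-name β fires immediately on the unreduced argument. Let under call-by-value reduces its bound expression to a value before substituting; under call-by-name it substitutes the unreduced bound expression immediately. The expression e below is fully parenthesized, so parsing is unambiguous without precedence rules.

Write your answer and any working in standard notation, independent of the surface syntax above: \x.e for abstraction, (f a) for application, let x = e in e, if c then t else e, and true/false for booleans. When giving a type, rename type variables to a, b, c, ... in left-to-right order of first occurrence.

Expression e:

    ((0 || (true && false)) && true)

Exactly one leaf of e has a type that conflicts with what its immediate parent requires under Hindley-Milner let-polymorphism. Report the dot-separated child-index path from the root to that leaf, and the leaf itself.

Working:
  unify Int ~ Bool
  FAIL: mismatch Int ~ Bool

Answer: 0.0 : 0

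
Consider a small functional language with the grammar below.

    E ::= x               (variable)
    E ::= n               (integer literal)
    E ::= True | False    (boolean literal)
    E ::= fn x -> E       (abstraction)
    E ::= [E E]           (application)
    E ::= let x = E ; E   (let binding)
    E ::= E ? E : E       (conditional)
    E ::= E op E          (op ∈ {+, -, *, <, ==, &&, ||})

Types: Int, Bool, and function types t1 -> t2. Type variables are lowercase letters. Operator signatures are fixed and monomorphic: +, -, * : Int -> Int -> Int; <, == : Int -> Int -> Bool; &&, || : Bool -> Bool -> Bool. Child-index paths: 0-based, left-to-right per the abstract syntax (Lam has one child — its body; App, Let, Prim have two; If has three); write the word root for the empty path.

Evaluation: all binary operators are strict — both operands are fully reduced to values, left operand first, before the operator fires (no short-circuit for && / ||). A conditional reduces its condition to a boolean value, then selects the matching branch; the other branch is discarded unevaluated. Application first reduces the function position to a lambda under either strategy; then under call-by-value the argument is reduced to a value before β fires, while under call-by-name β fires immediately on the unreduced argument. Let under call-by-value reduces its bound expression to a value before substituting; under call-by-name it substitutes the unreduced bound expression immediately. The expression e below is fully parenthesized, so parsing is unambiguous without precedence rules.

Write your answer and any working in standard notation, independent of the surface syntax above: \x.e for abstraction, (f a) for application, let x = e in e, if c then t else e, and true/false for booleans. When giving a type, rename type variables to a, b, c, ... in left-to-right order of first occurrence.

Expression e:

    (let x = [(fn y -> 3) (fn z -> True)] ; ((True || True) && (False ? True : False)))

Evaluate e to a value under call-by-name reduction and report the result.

Derivation:
step 0: (let x = ((\y.3) (\z.true)) in ((true || true) && (if false then true else false)))
step 1: [let@root] ((true || true) && (if false then true else false))
step 2: [delta@0] (true && (if false then true else false))
step 3: [if@1] (true && false)
step 4: [delta@root] false

Answer: false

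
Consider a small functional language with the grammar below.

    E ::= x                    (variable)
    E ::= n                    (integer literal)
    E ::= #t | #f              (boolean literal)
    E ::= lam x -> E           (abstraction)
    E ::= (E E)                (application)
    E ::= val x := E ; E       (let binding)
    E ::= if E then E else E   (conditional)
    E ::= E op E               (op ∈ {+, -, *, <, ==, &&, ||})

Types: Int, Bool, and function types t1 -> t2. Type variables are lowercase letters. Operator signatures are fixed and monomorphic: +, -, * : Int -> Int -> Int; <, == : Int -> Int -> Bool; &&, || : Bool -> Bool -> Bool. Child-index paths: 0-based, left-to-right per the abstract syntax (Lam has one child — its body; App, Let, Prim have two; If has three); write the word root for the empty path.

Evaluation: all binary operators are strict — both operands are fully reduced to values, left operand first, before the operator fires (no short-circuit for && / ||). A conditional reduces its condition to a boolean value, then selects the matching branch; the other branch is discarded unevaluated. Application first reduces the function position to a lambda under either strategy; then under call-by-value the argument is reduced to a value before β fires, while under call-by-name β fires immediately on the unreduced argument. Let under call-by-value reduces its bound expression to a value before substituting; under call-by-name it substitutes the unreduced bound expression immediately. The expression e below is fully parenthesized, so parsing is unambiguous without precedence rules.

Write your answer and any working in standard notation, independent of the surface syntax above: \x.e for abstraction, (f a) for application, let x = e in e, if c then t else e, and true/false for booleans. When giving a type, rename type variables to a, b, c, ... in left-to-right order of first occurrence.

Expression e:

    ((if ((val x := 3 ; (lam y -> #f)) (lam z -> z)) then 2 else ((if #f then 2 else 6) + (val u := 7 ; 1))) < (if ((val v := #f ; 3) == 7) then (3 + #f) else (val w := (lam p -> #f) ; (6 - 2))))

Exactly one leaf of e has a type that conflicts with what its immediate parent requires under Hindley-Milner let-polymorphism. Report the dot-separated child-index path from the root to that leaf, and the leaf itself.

Working:
let x : Int
\y._ : a -> Bool
z : b
\z._ : b -> b
  unify a -> Bool ~ (b -> b) -> c
  unify a ~ b -> b
  unify Bool ~ c
_ _ : Bool
  unify Bool ~ Bool
  unify Bool ~ Bool
  unify Int ~ Int
  unify Int ~ Int
let u : Int
  unify Int ~ Int
  unify Int ~ Int
  unify Int ~ Int
let v : Bool
  unify Int ~ Int
  unify Int ~ Int
  unify Bool ~ Bool
  unify Int ~ Int
  unify Bool ~ Int
  FAIL: mismatch Bool ~ Int

Answer: 1.1.1 : false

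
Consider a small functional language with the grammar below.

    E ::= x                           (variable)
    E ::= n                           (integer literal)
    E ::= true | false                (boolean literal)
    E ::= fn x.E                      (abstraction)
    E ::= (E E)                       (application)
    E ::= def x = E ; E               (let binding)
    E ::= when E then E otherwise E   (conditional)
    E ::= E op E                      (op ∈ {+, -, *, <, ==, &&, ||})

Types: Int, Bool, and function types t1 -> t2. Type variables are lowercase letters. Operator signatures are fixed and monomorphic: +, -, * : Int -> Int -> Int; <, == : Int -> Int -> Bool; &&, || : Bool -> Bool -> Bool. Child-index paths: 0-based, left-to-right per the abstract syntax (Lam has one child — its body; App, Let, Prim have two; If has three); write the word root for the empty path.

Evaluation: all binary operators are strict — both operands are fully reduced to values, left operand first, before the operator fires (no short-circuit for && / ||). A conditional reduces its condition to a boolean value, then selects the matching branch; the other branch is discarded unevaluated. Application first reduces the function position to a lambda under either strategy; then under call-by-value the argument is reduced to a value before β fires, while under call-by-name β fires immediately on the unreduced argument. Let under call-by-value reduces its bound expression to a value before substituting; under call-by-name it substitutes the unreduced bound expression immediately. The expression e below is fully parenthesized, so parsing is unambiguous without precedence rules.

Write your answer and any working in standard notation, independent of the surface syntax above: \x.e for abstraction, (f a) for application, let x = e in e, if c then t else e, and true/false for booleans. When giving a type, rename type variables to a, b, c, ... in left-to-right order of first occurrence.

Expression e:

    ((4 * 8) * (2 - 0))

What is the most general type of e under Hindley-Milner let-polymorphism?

Answer: Int

Trace:
  unify Int ~ Int
  unify Int ~ Int
  unify Int ~ Int
  unify Int ~ Int
  unify Int ~ Int
  unify Int ~ Int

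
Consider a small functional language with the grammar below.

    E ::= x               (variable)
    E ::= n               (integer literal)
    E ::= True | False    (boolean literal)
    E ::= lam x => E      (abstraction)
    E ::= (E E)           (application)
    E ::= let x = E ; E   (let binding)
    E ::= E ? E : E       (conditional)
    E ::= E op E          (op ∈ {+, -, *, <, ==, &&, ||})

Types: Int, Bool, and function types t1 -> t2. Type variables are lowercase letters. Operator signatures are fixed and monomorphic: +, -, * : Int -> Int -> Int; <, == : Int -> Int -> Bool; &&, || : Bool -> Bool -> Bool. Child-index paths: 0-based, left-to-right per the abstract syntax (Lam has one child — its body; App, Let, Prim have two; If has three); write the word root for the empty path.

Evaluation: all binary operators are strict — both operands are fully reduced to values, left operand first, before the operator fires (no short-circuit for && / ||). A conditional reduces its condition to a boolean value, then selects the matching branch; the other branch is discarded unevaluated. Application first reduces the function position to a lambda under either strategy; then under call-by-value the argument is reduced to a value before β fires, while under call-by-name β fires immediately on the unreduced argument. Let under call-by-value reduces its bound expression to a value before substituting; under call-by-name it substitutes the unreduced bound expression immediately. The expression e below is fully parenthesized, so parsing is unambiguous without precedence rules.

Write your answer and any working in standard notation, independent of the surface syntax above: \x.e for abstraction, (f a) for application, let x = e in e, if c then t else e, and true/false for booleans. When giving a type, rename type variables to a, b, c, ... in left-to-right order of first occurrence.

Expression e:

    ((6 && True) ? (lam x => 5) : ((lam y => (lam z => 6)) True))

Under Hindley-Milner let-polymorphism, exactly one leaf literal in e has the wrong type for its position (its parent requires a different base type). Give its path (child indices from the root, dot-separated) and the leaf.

Trace:
  unify Int ~ Bool
  FAIL: mismatch Int ~ Bool

Answer: 0.0 : 6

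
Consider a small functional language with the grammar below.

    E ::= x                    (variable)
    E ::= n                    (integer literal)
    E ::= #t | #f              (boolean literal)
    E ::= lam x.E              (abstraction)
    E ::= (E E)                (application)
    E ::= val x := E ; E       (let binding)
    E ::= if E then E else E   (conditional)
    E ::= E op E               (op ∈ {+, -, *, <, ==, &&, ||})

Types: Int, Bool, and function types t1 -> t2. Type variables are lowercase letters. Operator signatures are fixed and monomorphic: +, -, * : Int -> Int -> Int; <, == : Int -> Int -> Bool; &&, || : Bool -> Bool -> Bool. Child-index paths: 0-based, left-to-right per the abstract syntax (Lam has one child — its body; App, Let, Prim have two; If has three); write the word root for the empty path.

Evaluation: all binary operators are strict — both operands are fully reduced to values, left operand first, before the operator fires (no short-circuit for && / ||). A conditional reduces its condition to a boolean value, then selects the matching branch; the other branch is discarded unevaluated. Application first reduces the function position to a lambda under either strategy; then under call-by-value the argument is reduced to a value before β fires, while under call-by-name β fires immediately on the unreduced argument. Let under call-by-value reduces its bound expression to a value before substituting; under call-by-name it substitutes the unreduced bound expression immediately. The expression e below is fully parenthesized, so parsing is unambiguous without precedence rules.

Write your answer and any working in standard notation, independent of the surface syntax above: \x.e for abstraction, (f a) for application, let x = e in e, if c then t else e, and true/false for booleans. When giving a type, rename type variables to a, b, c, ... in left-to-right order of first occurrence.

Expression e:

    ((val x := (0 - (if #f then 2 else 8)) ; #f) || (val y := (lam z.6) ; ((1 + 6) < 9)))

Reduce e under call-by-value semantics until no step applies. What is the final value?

Answer: true

Trace:
step 0: ((let x = (0 - (if false then 2 else 8)) in false) || (let y = (\z.6) in ((1 + 6) < 9)))
step 1: [if@0.0.1] ((let x = (0 - 8) in false) || (let y = (\z.6) in ((1 + 6) < 9)))
step 2: [delta@0.0] ((let x = -8 in false) || (let y = (\z.6) in ((1 + 6) < 9)))
step 3: [let@0] (false || (let y = (\z.6) in ((1 + 6) < 9)))
step 4: [let@1] (false || ((1 + 6) < 9))
step 5: [delta@1.0] (false || (7 < 9))
step 6: [delta@1] (false || true)
step 7: [delta@root] true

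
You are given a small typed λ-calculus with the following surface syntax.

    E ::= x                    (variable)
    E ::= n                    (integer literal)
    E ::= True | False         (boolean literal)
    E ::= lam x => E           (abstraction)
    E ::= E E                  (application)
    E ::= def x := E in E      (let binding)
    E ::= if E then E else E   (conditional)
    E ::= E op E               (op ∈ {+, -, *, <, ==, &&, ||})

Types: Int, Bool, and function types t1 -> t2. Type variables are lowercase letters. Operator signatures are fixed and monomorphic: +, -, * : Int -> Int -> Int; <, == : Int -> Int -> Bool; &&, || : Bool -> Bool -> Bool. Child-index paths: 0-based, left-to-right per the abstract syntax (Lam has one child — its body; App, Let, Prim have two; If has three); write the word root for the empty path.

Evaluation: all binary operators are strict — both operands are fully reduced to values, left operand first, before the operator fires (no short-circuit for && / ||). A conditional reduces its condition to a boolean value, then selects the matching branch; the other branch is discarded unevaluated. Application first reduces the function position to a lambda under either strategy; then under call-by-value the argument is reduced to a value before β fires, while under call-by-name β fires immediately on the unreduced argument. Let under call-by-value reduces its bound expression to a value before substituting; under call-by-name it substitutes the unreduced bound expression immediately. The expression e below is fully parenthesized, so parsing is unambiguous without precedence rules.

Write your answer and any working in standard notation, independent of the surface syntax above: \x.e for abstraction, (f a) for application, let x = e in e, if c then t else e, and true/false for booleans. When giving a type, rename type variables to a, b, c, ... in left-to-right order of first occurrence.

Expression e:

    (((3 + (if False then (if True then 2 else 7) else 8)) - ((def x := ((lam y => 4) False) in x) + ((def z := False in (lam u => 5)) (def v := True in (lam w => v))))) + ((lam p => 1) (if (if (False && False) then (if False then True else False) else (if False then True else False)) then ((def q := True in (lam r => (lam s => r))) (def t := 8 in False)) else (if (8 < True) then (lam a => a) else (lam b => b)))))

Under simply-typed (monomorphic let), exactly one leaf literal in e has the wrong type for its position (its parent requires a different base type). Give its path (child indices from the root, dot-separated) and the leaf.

Working:
  unify Int ~ Int
  unify Bool ~ Bool
  unify Bool ~ Bool
  unify Int ~ Int
  unify Int ~ Int
  unify Int ~ Int
  unify Int ~ Int
\y._ : a -> Int
  unify a -> Int ~ Bool -> b
  unify a ~ Bool
  unify Int ~ b
_ _ : Int
let x : Int
x : Int
  unify Int ~ Int
let z : Bool
\u._ : c -> Int
let v : Bool
v : Bool
\w._ : d -> Bool
  unify c -> Int ~ (d -> Bool) -> e
  unify c ~ d -> Bool
  unify Int ~ e
_ _ : Int
  unify Int ~ Int
  unify Int ~ Int
  unify Int ~ Int
\p._ : f -> Int
  unify Bool ~ Bool
  unify Bool ~ Bool
  unify Bool ~ Bool
  unify Bool ~ Bool
  unify Bool ~ Bool
  unify Bool ~ Bool
  unify Bool ~ Bool
  unify Bool ~ Bool
  unify Bool ~ Bool
let q : Bool
r : g
\s._ : h -> g
\r._ : g -> h -> g
let t : Int
  unify g -> h -> g ~ Bool -> i
  unify g ~ Bool
  unify h -> Bool ~ i
_ _ : h -> Bool
  unify Int ~ Int
  unify Bool ~ Int
  FAIL: mismatch Bool ~ Int

Answer: 1.1.2.0.1 : true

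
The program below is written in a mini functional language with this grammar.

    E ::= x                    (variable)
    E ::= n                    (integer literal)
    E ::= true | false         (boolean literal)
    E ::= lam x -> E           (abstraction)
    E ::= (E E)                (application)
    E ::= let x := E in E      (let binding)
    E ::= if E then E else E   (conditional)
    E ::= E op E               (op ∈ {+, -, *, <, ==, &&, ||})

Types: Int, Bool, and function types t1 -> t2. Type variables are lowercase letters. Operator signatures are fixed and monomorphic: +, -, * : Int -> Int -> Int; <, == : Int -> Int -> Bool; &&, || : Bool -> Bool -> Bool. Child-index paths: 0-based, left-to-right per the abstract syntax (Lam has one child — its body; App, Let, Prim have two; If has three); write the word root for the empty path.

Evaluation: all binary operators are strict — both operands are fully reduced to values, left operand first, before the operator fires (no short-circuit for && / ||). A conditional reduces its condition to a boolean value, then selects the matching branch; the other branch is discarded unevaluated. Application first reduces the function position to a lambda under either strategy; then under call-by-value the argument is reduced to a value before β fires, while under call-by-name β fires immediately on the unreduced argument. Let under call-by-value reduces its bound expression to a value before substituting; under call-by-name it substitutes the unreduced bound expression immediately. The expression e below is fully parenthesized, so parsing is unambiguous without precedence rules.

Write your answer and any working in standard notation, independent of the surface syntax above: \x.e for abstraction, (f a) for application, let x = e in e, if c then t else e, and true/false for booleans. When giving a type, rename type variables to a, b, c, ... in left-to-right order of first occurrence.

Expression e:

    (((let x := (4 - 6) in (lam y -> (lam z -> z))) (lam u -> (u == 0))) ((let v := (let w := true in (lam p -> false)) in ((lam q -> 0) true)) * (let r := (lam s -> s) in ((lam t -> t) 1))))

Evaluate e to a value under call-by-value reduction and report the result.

Working:
step 0: (((let x = (4 - 6) in (\y.(\z.z))) (\u.(u == 0))) ((let v = (let w = true in (\p.false)) in ((\q.0) true)) * (let r = (\s.s) in ((\t.t) 1))))
step 1: [delta@0.0.0] (((let x = -2 in (\y.(\z.z))) (\u.(u == 0))) ((let v = (let w = true in (\p.false)) in ((\q.0) true)) * (let r = (\s.s) in ((\t.t) 1))))
step 2: [let@0.0] (((\y.(\z.z)) (\u.(u == 0))) ((let v = (let w = true in (\p.false)) in ((\q.0) true)) * (let r = (\s.s) in ((\t.t) 1))))
step 3: [beta@0] ((\z.z) ((let v = (let w = true in (\p.false)) in ((\q.0) true)) * (let r = (\s.s) in ((\t.t) 1))))
step 4: [let@1.0.0] ((\z.z) ((let v = (\p.false) in ((\q.0) true)) * (let r = (\s.s) in ((\t.t) 1))))
step 5: [let@1.0] ((\z.z) (((\q.0) true) * (let r = (\s.s) in ((\t.t) 1))))
step 6: [beta@1.0] ((\z.z) (0 * (let r = (\s.s) in ((\t.t) 1))))
step 7: [let@1.1] ((\z.z) (0 * ((\t.t) 1)))
step 8: [beta@1.1] ((\z.z) (0 * 1))
step 9: [delta@1] ((\z.z) 0)
step 10: [beta@root] 0

Answer: 0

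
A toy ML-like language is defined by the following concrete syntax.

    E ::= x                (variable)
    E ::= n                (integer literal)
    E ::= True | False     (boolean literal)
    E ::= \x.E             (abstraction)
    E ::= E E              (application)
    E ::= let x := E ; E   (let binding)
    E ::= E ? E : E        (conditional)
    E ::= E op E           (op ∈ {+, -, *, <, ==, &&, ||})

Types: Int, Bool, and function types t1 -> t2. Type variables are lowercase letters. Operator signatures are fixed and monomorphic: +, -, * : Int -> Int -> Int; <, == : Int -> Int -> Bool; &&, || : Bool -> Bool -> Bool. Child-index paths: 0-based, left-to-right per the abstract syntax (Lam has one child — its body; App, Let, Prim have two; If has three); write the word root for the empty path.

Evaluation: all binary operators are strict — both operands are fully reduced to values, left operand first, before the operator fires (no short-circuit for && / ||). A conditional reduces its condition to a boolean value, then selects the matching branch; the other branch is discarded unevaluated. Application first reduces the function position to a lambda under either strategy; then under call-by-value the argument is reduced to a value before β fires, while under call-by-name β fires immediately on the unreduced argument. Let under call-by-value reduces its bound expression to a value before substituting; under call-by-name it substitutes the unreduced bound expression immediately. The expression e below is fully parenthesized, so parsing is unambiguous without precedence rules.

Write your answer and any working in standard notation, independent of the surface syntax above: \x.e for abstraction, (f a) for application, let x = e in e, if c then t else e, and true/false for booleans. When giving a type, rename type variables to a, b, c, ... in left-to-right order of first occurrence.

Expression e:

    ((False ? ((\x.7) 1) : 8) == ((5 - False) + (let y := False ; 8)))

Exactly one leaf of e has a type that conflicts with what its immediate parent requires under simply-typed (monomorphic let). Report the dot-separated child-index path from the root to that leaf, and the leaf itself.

Answer: 1.0.1 : false

Derivation:
  unify Bool ~ Bool
\x._ : a -> Int
  unify a -> Int ~ Int -> b
  unify a ~ Int
  unify Int ~ b
_ _ : Int
  unify Int ~ Int
  unify Int ~ Int
  unify Int ~ Int
  unify Bool ~ Int
  FAIL: mismatch Bool ~ Int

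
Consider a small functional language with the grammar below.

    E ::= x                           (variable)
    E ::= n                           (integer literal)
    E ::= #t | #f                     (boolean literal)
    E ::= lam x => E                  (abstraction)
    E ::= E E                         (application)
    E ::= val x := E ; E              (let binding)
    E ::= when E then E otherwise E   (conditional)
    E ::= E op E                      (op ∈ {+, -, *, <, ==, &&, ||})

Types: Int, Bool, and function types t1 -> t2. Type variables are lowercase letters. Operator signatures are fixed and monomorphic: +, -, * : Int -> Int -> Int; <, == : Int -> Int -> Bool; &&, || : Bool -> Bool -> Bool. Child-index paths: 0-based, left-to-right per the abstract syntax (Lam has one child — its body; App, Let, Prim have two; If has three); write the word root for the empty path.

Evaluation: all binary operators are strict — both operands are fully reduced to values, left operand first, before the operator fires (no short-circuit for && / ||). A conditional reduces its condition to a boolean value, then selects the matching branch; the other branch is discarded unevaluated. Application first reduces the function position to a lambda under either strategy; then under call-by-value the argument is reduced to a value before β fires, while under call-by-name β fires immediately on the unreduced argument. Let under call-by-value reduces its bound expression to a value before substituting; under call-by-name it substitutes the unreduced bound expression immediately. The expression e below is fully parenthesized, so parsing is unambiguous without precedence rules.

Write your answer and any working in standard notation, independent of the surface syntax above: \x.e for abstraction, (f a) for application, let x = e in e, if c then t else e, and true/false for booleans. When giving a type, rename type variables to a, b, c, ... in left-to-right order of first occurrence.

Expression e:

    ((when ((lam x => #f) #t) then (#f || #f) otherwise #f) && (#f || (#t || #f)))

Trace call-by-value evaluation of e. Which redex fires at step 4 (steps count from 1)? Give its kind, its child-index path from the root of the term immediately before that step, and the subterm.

Answer: delta at 1 : (false || true)

Trace:
step 0: ((if ((\x.false) true) then (false || false) else false) && (false || (true || false)))
step 1: [beta@0.0] ((if false then (false || false) else false) && (false || (true || false)))
step 2: [if@0] (false && (false || (true || false)))
step 3: [delta@1.1] (false && (false || true))
step 4: [delta@1] (false && true)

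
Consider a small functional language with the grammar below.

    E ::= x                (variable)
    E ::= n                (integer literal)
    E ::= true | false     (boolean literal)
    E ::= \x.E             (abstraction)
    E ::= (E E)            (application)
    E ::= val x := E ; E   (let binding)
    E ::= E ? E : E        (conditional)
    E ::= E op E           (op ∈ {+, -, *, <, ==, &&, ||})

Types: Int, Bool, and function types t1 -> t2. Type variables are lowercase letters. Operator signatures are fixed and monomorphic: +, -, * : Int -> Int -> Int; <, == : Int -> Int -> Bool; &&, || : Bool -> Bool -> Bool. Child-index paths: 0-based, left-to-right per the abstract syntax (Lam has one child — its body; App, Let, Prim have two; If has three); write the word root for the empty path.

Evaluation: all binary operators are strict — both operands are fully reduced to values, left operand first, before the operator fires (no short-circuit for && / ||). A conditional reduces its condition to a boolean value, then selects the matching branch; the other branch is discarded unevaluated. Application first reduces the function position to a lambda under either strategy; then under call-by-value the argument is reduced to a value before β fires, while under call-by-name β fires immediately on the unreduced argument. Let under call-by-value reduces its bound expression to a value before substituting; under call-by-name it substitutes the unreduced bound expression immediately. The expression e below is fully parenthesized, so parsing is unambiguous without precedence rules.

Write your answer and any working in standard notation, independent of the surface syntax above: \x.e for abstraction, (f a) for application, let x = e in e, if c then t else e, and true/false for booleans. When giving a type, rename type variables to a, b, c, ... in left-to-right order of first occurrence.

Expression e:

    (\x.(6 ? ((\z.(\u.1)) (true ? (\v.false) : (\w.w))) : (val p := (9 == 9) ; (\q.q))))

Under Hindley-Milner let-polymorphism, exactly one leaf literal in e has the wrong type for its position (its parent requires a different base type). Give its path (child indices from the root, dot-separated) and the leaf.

Answer: 0.0 : 6

Working:
  unify Int ~ Bool
  FAIL: mismatch Int ~ Bool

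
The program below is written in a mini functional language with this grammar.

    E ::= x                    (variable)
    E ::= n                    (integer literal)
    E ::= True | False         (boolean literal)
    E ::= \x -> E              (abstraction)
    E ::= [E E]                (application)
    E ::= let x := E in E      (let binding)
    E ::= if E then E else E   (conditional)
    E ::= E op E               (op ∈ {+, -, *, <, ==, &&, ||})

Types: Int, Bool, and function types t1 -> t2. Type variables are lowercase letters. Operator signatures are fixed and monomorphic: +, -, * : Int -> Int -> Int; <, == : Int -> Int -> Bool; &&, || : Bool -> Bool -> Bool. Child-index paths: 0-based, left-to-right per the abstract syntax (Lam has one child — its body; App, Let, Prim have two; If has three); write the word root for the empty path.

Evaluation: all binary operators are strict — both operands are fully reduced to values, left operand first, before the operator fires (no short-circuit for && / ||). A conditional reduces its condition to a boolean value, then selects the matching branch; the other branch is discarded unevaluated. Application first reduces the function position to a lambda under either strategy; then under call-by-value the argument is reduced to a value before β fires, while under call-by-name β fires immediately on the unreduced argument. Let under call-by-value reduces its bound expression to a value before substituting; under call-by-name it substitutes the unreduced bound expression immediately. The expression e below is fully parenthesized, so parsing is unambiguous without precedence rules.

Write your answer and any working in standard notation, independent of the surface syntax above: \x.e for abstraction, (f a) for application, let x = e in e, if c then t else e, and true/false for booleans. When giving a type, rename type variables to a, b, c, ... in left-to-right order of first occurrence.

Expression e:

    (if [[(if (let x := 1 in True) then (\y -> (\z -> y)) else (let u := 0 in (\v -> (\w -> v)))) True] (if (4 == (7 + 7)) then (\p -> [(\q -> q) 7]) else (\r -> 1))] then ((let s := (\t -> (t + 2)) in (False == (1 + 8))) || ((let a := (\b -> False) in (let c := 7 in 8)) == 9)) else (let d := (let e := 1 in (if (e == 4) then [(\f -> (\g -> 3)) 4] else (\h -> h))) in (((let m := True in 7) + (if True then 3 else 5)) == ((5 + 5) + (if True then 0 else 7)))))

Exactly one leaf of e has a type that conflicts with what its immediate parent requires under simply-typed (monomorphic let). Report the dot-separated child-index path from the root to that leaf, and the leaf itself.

Answer: 1.0.1.0 : false

Working:
let x : Int
  unify Bool ~ Bool
y : a
\z._ : b -> a
\y._ : a -> b -> a
let u : Int
v : c
\w._ : d -> c
\v._ : c -> d -> c
  unify a -> b -> a ~ c -> d -> c
  unify a ~ c
  unify b -> c ~ d -> c
  unify b ~ d
  unify c ~ c
  unify c -> d -> c ~ Bool -> e
  unify c ~ Bool
  unify d -> Bool ~ e
_ _ : d -> Bool
  unify Int ~ Int
  unify Int ~ Int
  unify Int ~ Int
  unify Int ~ Int
  unify Bool ~ Bool
q : g
\q._ : g -> g
  unify g -> g ~ Int -> h
  unify g ~ Int
  unify Int ~ h
_ _ : Int
\p._ : f -> Int
\r._ : i -> Int
  unify f -> Int ~ i -> Int
  unify f ~ i
  unify Int ~ Int
  unify d -> Bool ~ (i -> Int) -> j
  unify d ~ i -> Int
  unify Bool ~ j
_ _ : Bool
  unify Bool ~ Bool
t : k
  unify k ~ Int
  unify Int ~ Int
\t._ : Int -> Int
let s : Int -> Int
  unify Bool ~ Int
  FAIL: mismatch Bool ~ Int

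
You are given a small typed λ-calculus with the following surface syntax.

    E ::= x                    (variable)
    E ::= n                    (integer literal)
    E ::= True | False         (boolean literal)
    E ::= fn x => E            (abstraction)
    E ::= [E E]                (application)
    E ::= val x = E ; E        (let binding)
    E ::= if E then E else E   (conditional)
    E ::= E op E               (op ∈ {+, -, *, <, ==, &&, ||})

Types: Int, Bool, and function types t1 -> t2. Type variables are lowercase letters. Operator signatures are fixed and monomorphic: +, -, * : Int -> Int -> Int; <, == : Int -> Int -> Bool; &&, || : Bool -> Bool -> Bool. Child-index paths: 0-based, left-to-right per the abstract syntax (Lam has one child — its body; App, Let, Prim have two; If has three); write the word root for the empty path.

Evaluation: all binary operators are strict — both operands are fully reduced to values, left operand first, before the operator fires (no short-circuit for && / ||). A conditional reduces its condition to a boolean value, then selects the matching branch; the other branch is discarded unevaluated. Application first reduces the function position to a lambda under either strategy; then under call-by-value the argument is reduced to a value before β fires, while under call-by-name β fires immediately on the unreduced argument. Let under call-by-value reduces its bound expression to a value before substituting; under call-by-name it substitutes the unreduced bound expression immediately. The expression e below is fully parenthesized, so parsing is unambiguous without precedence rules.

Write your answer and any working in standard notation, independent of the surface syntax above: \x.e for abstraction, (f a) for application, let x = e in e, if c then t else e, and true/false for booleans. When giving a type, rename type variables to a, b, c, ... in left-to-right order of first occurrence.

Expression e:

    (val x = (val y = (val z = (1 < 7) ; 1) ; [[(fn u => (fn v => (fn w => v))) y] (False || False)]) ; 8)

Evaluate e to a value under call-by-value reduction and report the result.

Derivation:
step 0: (let x = (let y = (let z = (1 < 7) in 1) in (((\u.(\v.(\w.v))) y) (false || false))) in 8)
step 1: [delta@0.0.0] (let x = (let y = (let z = true in 1) in (((\u.(\v.(\w.v))) y) (false || false))) in 8)
step 2: [let@0.0] (let x = (let y = 1 in (((\u.(\v.(\w.v))) y) (false || false))) in 8)
step 3: [let@0] (let x = (((\u.(\v.(\w.v))) 1) (false || false)) in 8)
step 4: [beta@0.0] (let x = ((\v.(\w.v)) (false || false)) in 8)
step 5: [delta@0.1] (let x = ((\v.(\w.v)) false) in 8)
step 6: [beta@0] (let x = (\w.false) in 8)
step 7: [let@root] 8

Answer: 8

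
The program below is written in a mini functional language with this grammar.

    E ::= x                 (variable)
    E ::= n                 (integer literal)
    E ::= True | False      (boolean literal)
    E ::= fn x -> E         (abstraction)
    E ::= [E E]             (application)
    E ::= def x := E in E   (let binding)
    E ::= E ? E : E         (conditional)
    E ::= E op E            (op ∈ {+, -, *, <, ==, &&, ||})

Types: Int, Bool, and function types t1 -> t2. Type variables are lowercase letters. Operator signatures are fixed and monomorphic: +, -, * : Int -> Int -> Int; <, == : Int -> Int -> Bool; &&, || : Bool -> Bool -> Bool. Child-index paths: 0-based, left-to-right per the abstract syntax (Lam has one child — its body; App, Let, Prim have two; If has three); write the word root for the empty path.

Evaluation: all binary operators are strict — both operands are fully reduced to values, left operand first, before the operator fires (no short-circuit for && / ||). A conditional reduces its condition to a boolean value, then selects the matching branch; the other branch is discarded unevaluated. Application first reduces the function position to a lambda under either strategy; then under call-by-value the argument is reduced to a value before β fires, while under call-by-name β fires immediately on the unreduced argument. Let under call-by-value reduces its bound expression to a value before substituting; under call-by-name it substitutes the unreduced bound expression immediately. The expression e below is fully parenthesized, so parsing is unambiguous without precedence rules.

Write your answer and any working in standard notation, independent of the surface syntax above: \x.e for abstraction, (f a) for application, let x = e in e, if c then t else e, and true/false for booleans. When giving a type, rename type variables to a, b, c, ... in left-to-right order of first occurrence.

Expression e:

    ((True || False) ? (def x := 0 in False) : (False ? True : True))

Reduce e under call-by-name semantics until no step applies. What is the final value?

Derivation:
step 0: (if (true || false) then (let x = 0 in false) else (if false then true else true))
step 1: [delta@0] (if true then (let x = 0 in false) else (if false then true else true))
step 2: [if@root] (let x = 0 in false)
step 3: [let@root] false

Answer: false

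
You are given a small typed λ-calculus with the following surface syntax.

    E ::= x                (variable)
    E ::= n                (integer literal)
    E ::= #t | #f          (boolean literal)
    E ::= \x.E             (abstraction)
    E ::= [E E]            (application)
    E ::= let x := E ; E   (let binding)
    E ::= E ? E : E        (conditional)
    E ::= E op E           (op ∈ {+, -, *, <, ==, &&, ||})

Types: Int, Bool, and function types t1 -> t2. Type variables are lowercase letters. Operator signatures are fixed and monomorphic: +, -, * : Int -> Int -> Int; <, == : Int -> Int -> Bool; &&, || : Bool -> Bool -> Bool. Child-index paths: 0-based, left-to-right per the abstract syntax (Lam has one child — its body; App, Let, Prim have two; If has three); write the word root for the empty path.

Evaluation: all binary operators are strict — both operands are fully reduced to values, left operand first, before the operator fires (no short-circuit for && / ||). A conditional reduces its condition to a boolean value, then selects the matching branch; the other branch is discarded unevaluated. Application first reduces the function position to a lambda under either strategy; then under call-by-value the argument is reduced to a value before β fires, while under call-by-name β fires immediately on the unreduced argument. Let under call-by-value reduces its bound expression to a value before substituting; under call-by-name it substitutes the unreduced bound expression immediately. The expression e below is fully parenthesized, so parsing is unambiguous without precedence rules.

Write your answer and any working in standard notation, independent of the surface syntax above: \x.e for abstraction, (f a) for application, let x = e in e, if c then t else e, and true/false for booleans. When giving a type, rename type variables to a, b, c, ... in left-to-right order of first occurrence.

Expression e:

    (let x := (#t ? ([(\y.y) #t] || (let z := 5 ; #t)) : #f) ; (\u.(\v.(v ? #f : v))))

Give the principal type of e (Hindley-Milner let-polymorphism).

Trace:
  unify Bool ~ Bool
y : a
\y._ : a -> a
  unify a -> a ~ Bool -> b
  unify a ~ Bool
  unify Bool ~ b
_ _ : Bool
  unify Bool ~ Bool
let z : Int
  unify Bool ~ Bool
  unify Bool ~ Bool
let x : Bool
v : d
  unify d ~ Bool
v : Bool
  unify Bool ~ Bool
\v._ : Bool -> Bool
\u._ : c -> Bool -> Bool

Answer: a -> Bool -> Bool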